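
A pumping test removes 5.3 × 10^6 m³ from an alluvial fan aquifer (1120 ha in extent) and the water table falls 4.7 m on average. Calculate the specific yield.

A = 1120 ha = 1.12 × 10^7 m²
Sy = ΔV / (A × Δh) = 5.3 × 10^6 m³ / (1.12 × 10^7 m² × 4.7 m) = 0.1007

Sy ≈ 0.1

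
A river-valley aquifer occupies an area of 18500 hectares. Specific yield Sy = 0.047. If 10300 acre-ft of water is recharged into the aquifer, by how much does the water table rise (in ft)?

Δh ≈ 4.79 ft

A = 18500 hectares = 1.85 × 10^8 m²
ΔV = 10300 acre-ft = 1.27 × 10^7 m³
Δh = ΔV / (Sy × A) = 1.27 × 10^7 m³ / (0.047 × 1.85 × 10^8 m²) = 1.461 m
Δh = 1.461 m = 4.794 ft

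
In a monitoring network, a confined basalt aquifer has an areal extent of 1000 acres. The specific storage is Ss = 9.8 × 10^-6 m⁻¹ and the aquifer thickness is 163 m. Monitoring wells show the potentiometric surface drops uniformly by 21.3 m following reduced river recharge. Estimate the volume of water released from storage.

ΔV ≈ 1.38 × 10^5 m³

S = Ss × b = 9.8 × 10^-6 m⁻¹ × 163 m = 1.597 × 10^-3
A = 1000 acres = 4.047 × 10^6 m²
ΔV = S × A × Δh = 0.001597 × 4.047 × 10^6 m² × 21.3 m = 1.377 × 10^5 m³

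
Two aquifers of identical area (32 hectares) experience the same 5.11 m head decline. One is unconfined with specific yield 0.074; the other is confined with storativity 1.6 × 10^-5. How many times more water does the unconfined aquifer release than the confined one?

A = 32 hectares = 3.2 × 10^5 m²
Unconfined: ΔV_u = Sy × A × Δh = 0.074 × 3.2 × 10^5 × 5.11 = 1.21 × 10^5 m³
Confined: ΔV_c = S × A × Δh = 1.6 × 10^-5 × 3.2 × 10^5 × 5.11 = 26.16 m³
Ratio = ΔV_u / ΔV_c = Sy / S = 0.074 / 1.6 × 10^-5 = 4625

ΔV_u / ΔV_c ≈ 4620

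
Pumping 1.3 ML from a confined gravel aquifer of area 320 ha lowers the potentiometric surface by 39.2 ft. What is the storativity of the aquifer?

S ≈ 3.4 × 10^-5

A = 320 ha = 3.2 × 10^6 m²
Δh = 39.2 ft = 11.95 m
ΔV = 1.3 ML = 1300 m³
S = ΔV / (A × Δh) = 1300 m³ / (3.2 × 10^6 m² × 11.95 m) = 3.4 × 10^-5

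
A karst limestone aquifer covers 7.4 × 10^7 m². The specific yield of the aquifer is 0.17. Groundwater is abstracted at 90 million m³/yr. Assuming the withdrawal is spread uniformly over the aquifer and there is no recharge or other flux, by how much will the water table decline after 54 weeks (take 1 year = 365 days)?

Δh ≈ 7.41 m

Q = 90 million m³/yr = 2.466 × 10^5 m³/d
t = 54 weeks = 378 d
ΔV = Q × t = 2.466 × 10^5 m³/d × 378 d = 9.321 × 10^7 m³
Δh = ΔV / (Sy × A) = 9.321 × 10^7 / (0.17 × 7.4 × 10^7) = 7.409 m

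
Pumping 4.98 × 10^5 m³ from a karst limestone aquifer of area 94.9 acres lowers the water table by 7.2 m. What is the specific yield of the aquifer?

A = 94.9 acres = 3.84 × 10^5 m²
Sy = ΔV / (A × Δh) = 4.98 × 10^5 m³ / (3.84 × 10^5 m² × 7.2 m) = 0.1801

Sy ≈ 0.18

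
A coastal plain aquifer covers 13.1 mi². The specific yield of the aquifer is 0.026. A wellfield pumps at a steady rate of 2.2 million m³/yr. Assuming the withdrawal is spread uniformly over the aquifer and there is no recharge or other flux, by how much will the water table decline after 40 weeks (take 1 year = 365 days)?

A = 13.1 mi² = 3.393 × 10^7 m²
Q = 2.2 million m³/yr = 6027 m³/d
t = 40 weeks = 280 d
ΔV = Q × t = 6027 m³/d × 280 d = 1.688 × 10^6 m³
Δh = ΔV / (Sy × A) = 1.688 × 10^6 / (0.026 × 3.393 × 10^7) = 1.913 m

Δh ≈ 1.91 m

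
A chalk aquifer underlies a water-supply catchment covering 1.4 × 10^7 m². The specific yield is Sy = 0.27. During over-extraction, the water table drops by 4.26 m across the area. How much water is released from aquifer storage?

ΔV = Sy × A × Δh = 0.27 × 1.4 × 10^7 m² × 4.26 m = 1.61 × 10^7 m³

ΔV ≈ 1.61 × 10^7 m³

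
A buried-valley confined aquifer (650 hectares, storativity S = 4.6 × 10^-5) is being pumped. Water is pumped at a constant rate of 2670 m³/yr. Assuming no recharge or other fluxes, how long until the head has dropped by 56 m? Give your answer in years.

t ≈ 6.27 years

A = 650 hectares = 6.5 × 10^6 m²
ΔV = S × A × Δh = 4.6 × 10^-5 × 6.5 × 10^6 × 56 = 16740 m³
Q = 2670 m³/yr = 7.315 m³/d
t = ΔV / Q = 16740 m³ / 7.315 m³/d = 2289 d
t = 2289 d ≈ 6.271 years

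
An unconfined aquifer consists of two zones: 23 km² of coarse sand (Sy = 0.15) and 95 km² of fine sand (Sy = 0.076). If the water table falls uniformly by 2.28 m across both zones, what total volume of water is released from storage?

A₁ = 23 km² = 2.3 × 10^7 m²; A₂ = 95 km² = 9.5 × 10^7 m²
ΔV₁ = 0.15 × 2.3 × 10^7 × 2.28 = 7.866 × 10^6 m³
ΔV₂ = 0.076 × 9.5 × 10^7 × 2.28 = 1.646 × 10^7 m³
ΔV = ΔV₁ + ΔV₂ = 2.433 × 10^7 m³

ΔV ≈ 2.43 × 10^7 m³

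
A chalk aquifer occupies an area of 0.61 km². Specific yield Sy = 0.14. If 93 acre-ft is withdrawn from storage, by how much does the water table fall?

A = 0.61 km² = 6.1 × 10^5 m²
ΔV = 93 acre-ft = 1.147 × 10^5 m³
Δh = ΔV / (Sy × A) = 1.147 × 10^5 m³ / (0.14 × 6.1 × 10^5 m²) = 1.343 m

Δh ≈ 1.34 m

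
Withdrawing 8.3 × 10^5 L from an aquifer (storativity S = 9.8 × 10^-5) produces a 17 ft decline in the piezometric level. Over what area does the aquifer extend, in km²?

A ≈ 1.63 km²

Δh = 17 ft = 5.182 m
ΔV = 8.3 × 10^5 L = 830 m³
A = ΔV / (S × Δh) = 830 / (9.8 × 10^-5 × 5.182) = 1.635 × 10^6 m²
A = 1.635 × 10^6 m² = 1.635 km²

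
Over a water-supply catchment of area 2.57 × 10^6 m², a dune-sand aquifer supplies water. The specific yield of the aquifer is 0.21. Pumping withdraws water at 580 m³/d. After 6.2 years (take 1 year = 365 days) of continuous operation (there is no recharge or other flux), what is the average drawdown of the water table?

Δh ≈ 2.43 m

t = 6.2 years = 2263 d
ΔV = Q × t = 580 m³/d × 2263 d = 1.313 × 10^6 m³
Δh = ΔV / (Sy × A) = 1.313 × 10^6 / (0.21 × 2.57 × 10^6) = 2.432 m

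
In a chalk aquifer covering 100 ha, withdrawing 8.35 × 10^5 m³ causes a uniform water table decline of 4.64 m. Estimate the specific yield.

Sy ≈ 0.18

A = 100 ha = 1 × 10^6 m²
Sy = ΔV / (A × Δh) = 8.35 × 10^5 m³ / (1 × 10^6 m² × 4.64 m) = 0.18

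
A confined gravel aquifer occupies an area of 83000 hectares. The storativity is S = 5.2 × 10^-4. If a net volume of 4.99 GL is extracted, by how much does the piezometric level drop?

A = 83000 hectares = 8.3 × 10^8 m²
ΔV = 4.99 GL = 4.99 × 10^6 m³
Δh = ΔV / (S × A) = 4.99 × 10^6 m³ / (5.2 × 10^-4 × 8.3 × 10^8 m²) = 11.56 m

Δh ≈ 11.6 m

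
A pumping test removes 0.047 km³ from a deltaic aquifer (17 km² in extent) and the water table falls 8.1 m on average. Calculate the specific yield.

Sy ≈ 0.34

A = 17 km² = 1.7 × 10^7 m²
ΔV = 0.047 km³ = 4.7 × 10^7 m³
Sy = ΔV / (A × Δh) = 4.7 × 10^7 m³ / (1.7 × 10^7 m² × 8.1 m) = 0.3413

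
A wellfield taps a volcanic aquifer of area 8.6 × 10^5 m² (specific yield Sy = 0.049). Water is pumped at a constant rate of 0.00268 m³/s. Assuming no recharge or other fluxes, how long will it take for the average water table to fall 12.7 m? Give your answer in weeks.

t ≈ 330 weeks

ΔV = Sy × A × Δh = 0.049 × 8.6 × 10^5 × 12.7 = 5.352 × 10^5 m³
Q = 0.00268 m³/s = 231.6 m³/d
t = ΔV / Q = 5.352 × 10^5 m³ / 231.6 m³/d = 2311 d
t = 2311 d ≈ 330.2 weeks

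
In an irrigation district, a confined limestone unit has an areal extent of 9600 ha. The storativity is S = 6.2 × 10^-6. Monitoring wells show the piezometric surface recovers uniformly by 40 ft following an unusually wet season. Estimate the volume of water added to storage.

A = 9600 ha = 9.6 × 10^7 m²
Δh = 40 ft = 12.19 m
ΔV = S × A × Δh = 6.2 × 10^-6 × 9.6 × 10^7 m² × 12.19 m = 7257 m³

ΔV ≈ 7260 m³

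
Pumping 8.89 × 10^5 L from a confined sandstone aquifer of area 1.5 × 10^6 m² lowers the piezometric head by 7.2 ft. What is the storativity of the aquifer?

Δh = 7.2 ft = 2.195 m
ΔV = 8.89 × 10^5 L = 889 m³
S = ΔV / (A × Δh) = 889 m³ / (1.5 × 10^6 m² × 2.195 m) = 2.701 × 10^-4

S ≈ 2.7 × 10^-4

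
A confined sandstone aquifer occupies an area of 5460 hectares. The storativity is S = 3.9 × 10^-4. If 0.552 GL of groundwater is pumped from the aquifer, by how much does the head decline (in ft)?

Δh ≈ 85 ft

A = 5460 hectares = 5.46 × 10^7 m²
ΔV = 0.552 GL = 5.52 × 10^5 m³
Δh = ΔV / (S × A) = 5.52 × 10^5 m³ / (3.9 × 10^-4 × 5.46 × 10^7 m²) = 25.92 m
Δh = 25.92 m = 85.05 ft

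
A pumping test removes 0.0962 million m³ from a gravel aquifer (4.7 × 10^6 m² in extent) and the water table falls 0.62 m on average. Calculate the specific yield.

Sy ≈ 0.033

ΔV = 0.0962 million m³ = 96200 m³
Sy = ΔV / (A × Δh) = 96200 m³ / (4.7 × 10^6 m² × 0.62 m) = 0.03301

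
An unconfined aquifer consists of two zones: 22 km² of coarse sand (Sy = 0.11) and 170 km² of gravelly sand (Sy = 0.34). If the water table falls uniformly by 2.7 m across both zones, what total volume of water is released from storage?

ΔV ≈ 1.63 × 10^8 m³

A₁ = 22 km² = 2.2 × 10^7 m²; A₂ = 170 km² = 1.7 × 10^8 m²
ΔV₁ = 0.11 × 2.2 × 10^7 × 2.7 = 6.534 × 10^6 m³
ΔV₂ = 0.34 × 1.7 × 10^8 × 2.7 = 1.561 × 10^8 m³
ΔV = ΔV₁ + ΔV₂ = 1.626 × 10^8 m³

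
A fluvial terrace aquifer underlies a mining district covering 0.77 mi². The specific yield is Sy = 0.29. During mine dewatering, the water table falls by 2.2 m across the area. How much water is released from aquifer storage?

A = 0.77 mi² = 1.994 × 10^6 m²
ΔV = Sy × A × Δh = 0.29 × 1.994 × 10^6 m² × 2.2 m = 1.272 × 10^6 m³

ΔV ≈ 1.27 × 10^6 m³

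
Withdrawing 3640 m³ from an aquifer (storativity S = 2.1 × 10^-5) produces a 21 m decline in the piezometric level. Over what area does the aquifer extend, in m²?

A = ΔV / (S × Δh) = 3640 / (2.1 × 10^-5 × 21) = 8.254 × 10^6 m²

A ≈ 8.25 × 10^6 m²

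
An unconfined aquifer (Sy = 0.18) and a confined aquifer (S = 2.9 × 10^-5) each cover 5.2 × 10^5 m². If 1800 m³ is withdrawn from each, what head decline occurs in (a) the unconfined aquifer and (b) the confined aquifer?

Δh_u ≈ 0.0192 m; Δh_c ≈ 119 m

Unconfined: Δh_u = ΔV/(Sy·A) = 1800/(0.18 × 5.2 × 10^5) = 0.01923 m
Confined: Δh_c = ΔV/(S·A) = 1800/(2.9 × 10^-5 × 5.2 × 10^5) = 119.4 m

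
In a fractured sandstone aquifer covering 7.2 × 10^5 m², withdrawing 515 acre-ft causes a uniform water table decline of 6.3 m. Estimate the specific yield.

Sy ≈ 0.14

ΔV = 515 acre-ft = 6.352 × 10^5 m³
Sy = ΔV / (A × Δh) = 6.352 × 10^5 m³ / (7.2 × 10^5 m² × 6.3 m) = 0.14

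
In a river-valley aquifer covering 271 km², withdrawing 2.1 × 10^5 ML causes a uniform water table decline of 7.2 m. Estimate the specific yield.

Sy ≈ 0.11

A = 271 km² = 2.71 × 10^8 m²
ΔV = 2.1 × 10^5 ML = 2.1 × 10^8 m³
Sy = ΔV / (A × Δh) = 2.1 × 10^8 m³ / (2.71 × 10^8 m² × 7.2 m) = 0.1076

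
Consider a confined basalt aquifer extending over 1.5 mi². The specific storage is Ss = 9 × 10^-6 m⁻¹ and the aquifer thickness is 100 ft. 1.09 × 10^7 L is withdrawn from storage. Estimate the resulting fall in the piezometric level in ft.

b = 100 ft = 30.48 m
S = Ss × b = 9 × 10^-6 m⁻¹ × 30.48 m = 2.743 × 10^-4
A = 1.5 mi² = 3.885 × 10^6 m²
ΔV = 1.09 × 10^7 L = 10900 m³
Δh = ΔV / (S × A) = 10900 m³ / (2.743 × 10^-4 × 3.885 × 10^6 m²) = 10.23 m
Δh = 10.23 m = 33.56 ft

Δh ≈ 33.6 ft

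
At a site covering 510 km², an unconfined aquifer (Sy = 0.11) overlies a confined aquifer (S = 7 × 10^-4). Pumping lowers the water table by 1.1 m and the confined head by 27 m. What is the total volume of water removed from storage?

A = 510 km² = 5.1 × 10^8 m²
Unconfined: ΔV_u = Sy × A × Δh_u = 0.11 × 5.1 × 10^8 × 1.1 = 6.171 × 10^7 m³
Confined: ΔV_c = S × A × Δh_c = 7 × 10^-4 × 5.1 × 10^8 × 27 = 9.639 × 10^6 m³
Total ΔV = 6.171 × 10^7 + 9.639 × 10^6 = 7.135 × 10^7 m³

ΔV ≈ 7.13 × 10^7 m³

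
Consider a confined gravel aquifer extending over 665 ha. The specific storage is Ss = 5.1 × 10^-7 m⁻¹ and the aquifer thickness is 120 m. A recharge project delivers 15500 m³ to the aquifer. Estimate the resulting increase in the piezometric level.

Δh ≈ 38.1 m

S = Ss × b = 5.1 × 10^-7 m⁻¹ × 120 m = 6.12 × 10^-5
A = 665 ha = 6.65 × 10^6 m²
Δh = ΔV / (S × A) = 15500 m³ / (6.12 × 10^-5 × 6.65 × 10^6 m²) = 38.09 m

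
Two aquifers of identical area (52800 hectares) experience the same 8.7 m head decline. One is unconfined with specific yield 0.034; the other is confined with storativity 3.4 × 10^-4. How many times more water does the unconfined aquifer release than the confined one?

ΔV_u / ΔV_c ≈ 100

A = 52800 hectares = 5.28 × 10^8 m²
Unconfined: ΔV_u = Sy × A × Δh = 0.034 × 5.28 × 10^8 × 8.7 = 1.562 × 10^8 m³
Confined: ΔV_c = S × A × Δh = 3.4 × 10^-4 × 5.28 × 10^8 × 8.7 = 1.562 × 10^6 m³
Ratio = ΔV_u / ΔV_c = Sy / S = 0.034 / 3.4 × 10^-4 = 100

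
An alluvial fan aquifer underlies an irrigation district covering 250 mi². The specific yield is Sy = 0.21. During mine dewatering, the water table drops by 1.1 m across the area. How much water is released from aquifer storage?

A = 250 mi² = 6.475 × 10^8 m²
ΔV = Sy × A × Δh = 0.21 × 6.475 × 10^8 m² × 1.1 m = 1.496 × 10^8 m³

ΔV ≈ 1.5 × 10^8 m³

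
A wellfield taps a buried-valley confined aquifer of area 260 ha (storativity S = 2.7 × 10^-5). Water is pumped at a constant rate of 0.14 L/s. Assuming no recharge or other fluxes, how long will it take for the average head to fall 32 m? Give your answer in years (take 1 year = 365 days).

t ≈ 0.509 years

A = 260 ha = 2.6 × 10^6 m²
ΔV = S × A × Δh = 2.7 × 10^-5 × 2.6 × 10^6 × 32 = 2246 m³
Q = 0.14 L/s = 12.1 m³/d
t = ΔV / Q = 2246 m³ / 12.1 m³/d = 185.7 d
t = 185.7 d ≈ 0.5088 years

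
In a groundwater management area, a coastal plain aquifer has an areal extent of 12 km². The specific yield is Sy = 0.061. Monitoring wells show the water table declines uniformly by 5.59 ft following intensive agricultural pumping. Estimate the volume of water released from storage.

ΔV ≈ 1.25 × 10^6 m³

A = 12 km² = 1.2 × 10^7 m²
Δh = 5.59 ft = 1.704 m
ΔV = Sy × A × Δh = 0.061 × 1.2 × 10^7 m² × 1.704 m = 1.247 × 10^6 m³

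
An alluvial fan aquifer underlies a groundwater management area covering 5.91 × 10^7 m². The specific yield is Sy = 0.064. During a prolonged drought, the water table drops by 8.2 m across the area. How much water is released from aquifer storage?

ΔV = Sy × A × Δh = 0.064 × 5.91 × 10^7 m² × 8.2 m = 3.102 × 10^7 m³

ΔV ≈ 3.1 × 10^7 m³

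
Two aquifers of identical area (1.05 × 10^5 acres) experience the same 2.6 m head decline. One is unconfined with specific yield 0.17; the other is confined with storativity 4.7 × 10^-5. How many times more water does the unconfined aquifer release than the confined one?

A = 1.05 × 10^5 acres = 4.249 × 10^8 m²
Unconfined: ΔV_u = Sy × A × Δh = 0.17 × 4.249 × 10^8 × 2.6 = 1.878 × 10^8 m³
Confined: ΔV_c = S × A × Δh = 4.7 × 10^-5 × 4.249 × 10^8 × 2.6 = 51930 m³
Ratio = ΔV_u / ΔV_c = Sy / S = 0.17 / 4.7 × 10^-5 = 3617

ΔV_u / ΔV_c ≈ 3620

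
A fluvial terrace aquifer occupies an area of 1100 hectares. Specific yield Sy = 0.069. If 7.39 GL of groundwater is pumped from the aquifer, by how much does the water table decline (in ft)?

A = 1100 hectares = 1.1 × 10^7 m²
ΔV = 7.39 GL = 7.39 × 10^6 m³
Δh = ΔV / (Sy × A) = 7.39 × 10^6 m³ / (0.069 × 1.1 × 10^7 m²) = 9.736 m
Δh = 9.736 m = 31.94 ft

Δh ≈ 31.9 ft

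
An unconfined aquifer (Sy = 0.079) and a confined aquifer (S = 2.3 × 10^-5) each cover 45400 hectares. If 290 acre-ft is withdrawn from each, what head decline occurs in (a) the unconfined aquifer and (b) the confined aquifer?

A = 45400 hectares = 4.54 × 10^8 m²
ΔV = 290 acre-ft = 3.577 × 10^5 m³
Unconfined: Δh_u = ΔV/(Sy·A) = 3.577 × 10^5/(0.079 × 4.54 × 10^8) = 0.009974 m
Confined: Δh_c = ΔV/(S·A) = 3.577 × 10^5/(2.3 × 10^-5 × 4.54 × 10^8) = 34.26 m

Δh_u ≈ 0.00997 m; Δh_c ≈ 34.3 m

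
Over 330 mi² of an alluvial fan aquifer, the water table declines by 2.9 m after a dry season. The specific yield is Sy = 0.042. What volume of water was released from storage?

A = 330 mi² = 8.547 × 10^8 m²
ΔV = Sy × A × Δh = 0.042 × 8.547 × 10^8 m² × 2.9 m = 1.041 × 10^8 m³

ΔV ≈ 1.04 × 10^8 m³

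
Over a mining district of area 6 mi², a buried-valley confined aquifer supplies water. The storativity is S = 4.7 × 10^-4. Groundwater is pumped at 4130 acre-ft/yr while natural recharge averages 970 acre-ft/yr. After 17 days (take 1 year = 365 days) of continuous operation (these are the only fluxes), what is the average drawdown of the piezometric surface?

A = 6 mi² = 1.554 × 10^7 m²
Net abstraction = 4130 − 970 = 3160 acre-ft/yr
Q_net = 3160 acre-ft/yr = 10680 m³/d
ΔV = Q × t = 10680 m³/d × 17 d = 1.815 × 10^5 m³
Δh = ΔV / (S × A) = 1.815 × 10^5 / (4.7 × 10^-4 × 1.554 × 10^7) = 24.86 m

Δh ≈ 24.9 m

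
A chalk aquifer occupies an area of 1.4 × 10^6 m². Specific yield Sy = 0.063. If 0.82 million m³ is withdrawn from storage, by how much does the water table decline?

Δh ≈ 9.3 m

ΔV = 0.82 million m³ = 8.2 × 10^5 m³
Δh = ΔV / (Sy × A) = 8.2 × 10^5 m³ / (0.063 × 1.4 × 10^6 m²) = 9.297 m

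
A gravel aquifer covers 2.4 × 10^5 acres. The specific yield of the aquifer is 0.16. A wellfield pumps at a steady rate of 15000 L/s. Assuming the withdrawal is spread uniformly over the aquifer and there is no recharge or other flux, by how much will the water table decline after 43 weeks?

A = 2.4 × 10^5 acres = 9.712 × 10^8 m²
Q = 15000 L/s = 1.296 × 10^6 m³/d
t = 43 weeks = 301 d
ΔV = Q × t = 1.296 × 10^6 m³/d × 301 d = 3.901 × 10^8 m³
Δh = ΔV / (Sy × A) = 3.901 × 10^8 / (0.16 × 9.712 × 10^8) = 2.51 m

Δh ≈ 2.51 m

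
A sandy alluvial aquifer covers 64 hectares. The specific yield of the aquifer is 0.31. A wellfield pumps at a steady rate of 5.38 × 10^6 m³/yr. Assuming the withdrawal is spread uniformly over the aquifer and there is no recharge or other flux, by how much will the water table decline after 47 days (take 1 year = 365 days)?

A = 64 hectares = 6.4 × 10^5 m²
Q = 5.38 × 10^6 m³/yr = 14740 m³/d
ΔV = Q × t = 14740 m³/d × 47 d = 6.928 × 10^5 m³
Δh = ΔV / (Sy × A) = 6.928 × 10^5 / (0.31 × 6.4 × 10^5) = 3.492 m

Δh ≈ 3.49 m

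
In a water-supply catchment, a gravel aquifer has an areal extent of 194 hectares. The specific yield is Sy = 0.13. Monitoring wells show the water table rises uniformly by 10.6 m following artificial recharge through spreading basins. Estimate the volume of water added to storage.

A = 194 hectares = 1.94 × 10^6 m²
ΔV = Sy × A × Δh = 0.13 × 1.94 × 10^6 m² × 10.6 m = 2.673 × 10^6 m³

ΔV ≈ 2.67 × 10^6 m³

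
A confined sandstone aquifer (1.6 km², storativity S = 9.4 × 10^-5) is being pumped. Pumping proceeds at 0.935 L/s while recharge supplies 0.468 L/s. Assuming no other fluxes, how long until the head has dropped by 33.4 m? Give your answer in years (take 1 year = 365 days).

A = 1.6 km² = 1.6 × 10^6 m²
ΔV = S × A × Δh = 9.4 × 10^-5 × 1.6 × 10^6 × 33.4 = 5023 m³
Net withdrawal = 0.935 − 0.468 = 0.467 L/s = 40.35 m³/d
t = ΔV / Q = 5023 m³ / 40.35 m³/d = 124.5 d
t = 124.5 d ≈ 0.3411 years

t ≈ 0.341 years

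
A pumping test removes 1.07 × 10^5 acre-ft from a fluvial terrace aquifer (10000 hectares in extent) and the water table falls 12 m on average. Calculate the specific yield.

Sy ≈ 0.11

A = 10000 hectares = 1 × 10^8 m²
ΔV = 1.07 × 10^5 acre-ft = 1.32 × 10^8 m³
Sy = ΔV / (A × Δh) = 1.32 × 10^8 m³ / (1 × 10^8 m² × 12 m) = 0.11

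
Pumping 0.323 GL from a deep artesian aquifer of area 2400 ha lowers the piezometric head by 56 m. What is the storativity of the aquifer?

S ≈ 2.4 × 10^-4

A = 2400 ha = 2.4 × 10^7 m²
ΔV = 0.323 GL = 3.23 × 10^5 m³
S = ΔV / (A × Δh) = 3.23 × 10^5 m³ / (2.4 × 10^7 m² × 56 m) = 2.403 × 10^-4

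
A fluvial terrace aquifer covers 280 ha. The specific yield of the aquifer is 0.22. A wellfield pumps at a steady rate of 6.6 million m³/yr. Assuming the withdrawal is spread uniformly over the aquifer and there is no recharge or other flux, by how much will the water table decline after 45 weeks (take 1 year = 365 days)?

Δh ≈ 9.25 m

A = 280 ha = 2.8 × 10^6 m²
Q = 6.6 million m³/yr = 18080 m³/d
t = 45 weeks = 315 d
ΔV = Q × t = 18080 m³/d × 315 d = 5.696 × 10^6 m³
Δh = ΔV / (Sy × A) = 5.696 × 10^6 / (0.22 × 2.8 × 10^6) = 9.247 m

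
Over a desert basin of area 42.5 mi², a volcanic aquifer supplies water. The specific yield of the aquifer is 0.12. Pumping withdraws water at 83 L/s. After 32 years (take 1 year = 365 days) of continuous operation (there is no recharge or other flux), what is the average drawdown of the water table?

Δh ≈ 6.34 m

A = 42.5 mi² = 1.101 × 10^8 m²
Q = 83 L/s = 7171 m³/d
t = 32 years = 11680 d
ΔV = Q × t = 7171 m³/d × 11680 d = 8.376 × 10^7 m³
Δh = ΔV / (Sy × A) = 8.376 × 10^7 / (0.12 × 1.101 × 10^8) = 6.341 m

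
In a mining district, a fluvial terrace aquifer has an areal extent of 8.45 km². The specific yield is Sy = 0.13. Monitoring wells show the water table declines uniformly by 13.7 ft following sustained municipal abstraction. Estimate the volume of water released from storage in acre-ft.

ΔV ≈ 3720 acre-ft

A = 8.45 km² = 8.45 × 10^6 m²
Δh = 13.7 ft = 4.176 m
ΔV = Sy × A × Δh = 0.13 × 8.45 × 10^6 m² × 4.176 m = 4.587 × 10^6 m³
ΔV = 4.587 × 10^6 m³ = 3719 acre-ft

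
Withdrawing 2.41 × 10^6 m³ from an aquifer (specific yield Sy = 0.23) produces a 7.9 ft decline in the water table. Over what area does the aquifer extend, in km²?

A ≈ 4.35 km²

Δh = 7.9 ft = 2.408 m
A = ΔV / (Sy × Δh) = 2.41 × 10^6 / (0.23 × 2.408) = 4.352 × 10^6 m²
A = 4.352 × 10^6 m² = 4.352 km²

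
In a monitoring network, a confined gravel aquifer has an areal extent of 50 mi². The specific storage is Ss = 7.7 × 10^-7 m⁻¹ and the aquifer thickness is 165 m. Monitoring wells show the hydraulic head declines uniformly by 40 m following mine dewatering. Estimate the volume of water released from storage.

S = Ss × b = 7.7 × 10^-7 m⁻¹ × 165 m = 1.27 × 10^-4
A = 50 mi² = 1.295 × 10^8 m²
ΔV = S × A × Δh = 1.27 × 10^-4 × 1.295 × 10^8 m² × 40 m = 6.581 × 10^5 m³

ΔV ≈ 6.58 × 10^5 m³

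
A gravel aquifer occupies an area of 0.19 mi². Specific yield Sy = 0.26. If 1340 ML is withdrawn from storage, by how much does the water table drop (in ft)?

A = 0.19 mi² = 4.921 × 10^5 m²
ΔV = 1340 ML = 1.34 × 10^6 m³
Δh = ΔV / (Sy × A) = 1.34 × 10^6 m³ / (0.26 × 4.921 × 10^5 m²) = 10.47 m
Δh = 10.47 m = 34.36 ft

Δh ≈ 34.4 ft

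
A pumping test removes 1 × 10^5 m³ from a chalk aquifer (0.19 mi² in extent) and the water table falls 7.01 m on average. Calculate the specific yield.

Sy ≈ 0.029

A = 0.19 mi² = 4.921 × 10^5 m²
Sy = ΔV / (A × Δh) = 1 × 10^5 m³ / (4.921 × 10^5 m² × 7.01 m) = 0.02899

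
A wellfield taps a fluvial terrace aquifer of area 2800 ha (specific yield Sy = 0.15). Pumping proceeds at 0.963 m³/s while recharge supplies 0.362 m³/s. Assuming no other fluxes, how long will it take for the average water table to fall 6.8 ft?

t ≈ 168 days

A = 2800 ha = 2.8 × 10^7 m²
Δh = 6.8 ft = 2.073 m
ΔV = Sy × A × Δh = 0.15 × 2.8 × 10^7 × 2.073 = 8.705 × 10^6 m³
Net withdrawal = 0.963 − 0.362 = 0.601 m³/s = 51930 m³/d
t = ΔV / Q = 8.705 × 10^6 m³ / 51930 m³/d = 167.6 d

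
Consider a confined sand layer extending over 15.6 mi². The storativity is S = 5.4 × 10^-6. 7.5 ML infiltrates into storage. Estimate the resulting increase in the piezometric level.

A = 15.6 mi² = 4.04 × 10^7 m²
ΔV = 7.5 ML = 7500 m³
Δh = ΔV / (S × A) = 7500 m³ / (5.4 × 10^-6 × 4.04 × 10^7 m²) = 34.38 m

Δh ≈ 34.4 m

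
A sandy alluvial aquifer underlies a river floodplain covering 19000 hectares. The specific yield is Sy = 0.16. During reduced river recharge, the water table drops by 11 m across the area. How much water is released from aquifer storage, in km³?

ΔV ≈ 0.334 km³

A = 19000 hectares = 1.9 × 10^8 m²
ΔV = Sy × A × Δh = 0.16 × 1.9 × 10^8 m² × 11 m = 3.344 × 10^8 m³
ΔV = 3.344 × 10^8 m³ = 0.3344 km³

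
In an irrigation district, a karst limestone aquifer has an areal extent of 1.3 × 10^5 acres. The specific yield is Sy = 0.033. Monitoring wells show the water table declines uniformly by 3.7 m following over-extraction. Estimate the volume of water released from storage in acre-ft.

ΔV ≈ 52100 acre-ft

A = 1.3 × 10^5 acres = 5.261 × 10^8 m²
ΔV = Sy × A × Δh = 0.033 × 5.261 × 10^8 m² × 3.7 m = 6.424 × 10^7 m³
ΔV = 6.424 × 10^7 m³ = 52080 acre-ft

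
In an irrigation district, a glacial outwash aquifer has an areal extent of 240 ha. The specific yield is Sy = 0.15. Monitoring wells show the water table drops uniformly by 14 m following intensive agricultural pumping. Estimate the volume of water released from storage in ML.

ΔV ≈ 5040 ML

A = 240 ha = 2.4 × 10^6 m²
ΔV = Sy × A × Δh = 0.15 × 2.4 × 10^6 m² × 14 m = 5.04 × 10^6 m³
ΔV = 5.04 × 10^6 m³ = 5040 ML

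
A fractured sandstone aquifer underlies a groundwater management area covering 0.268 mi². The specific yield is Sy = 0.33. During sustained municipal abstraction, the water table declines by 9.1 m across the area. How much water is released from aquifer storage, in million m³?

ΔV ≈ 2.08 million m³

A = 0.268 mi² = 6.941 × 10^5 m²
ΔV = Sy × A × Δh = 0.33 × 6.941 × 10^5 m² × 9.1 m = 2.084 × 10^6 m³
ΔV = 2.084 × 10^6 m³ = 2.084 million m³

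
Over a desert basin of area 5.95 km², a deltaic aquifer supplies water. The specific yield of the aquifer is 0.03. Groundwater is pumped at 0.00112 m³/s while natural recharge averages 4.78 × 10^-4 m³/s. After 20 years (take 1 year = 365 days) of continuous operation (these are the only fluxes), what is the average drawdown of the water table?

A = 5.95 km² = 5.95 × 10^6 m²
Net abstraction = 0.00112 − 4.78 × 10^-4 = 6.42 × 10^-4 m³/s
Q_net = 6.42 × 10^-4 m³/s = 55.47 m³/d
t = 20 years = 7300 d
ΔV = Q × t = 55.47 m³/d × 7300 d = 4.049 × 10^5 m³
Δh = ΔV / (Sy × A) = 4.049 × 10^5 / (0.03 × 5.95 × 10^6) = 2.268 m

Δh ≈ 2.27 m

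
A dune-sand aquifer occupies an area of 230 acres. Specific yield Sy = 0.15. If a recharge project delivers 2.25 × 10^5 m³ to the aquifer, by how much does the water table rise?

A = 230 acres = 9.308 × 10^5 m²
Δh = ΔV / (Sy × A) = 2.25 × 10^5 m³ / (0.15 × 9.308 × 10^5 m²) = 1.612 m

Δh ≈ 1.61 m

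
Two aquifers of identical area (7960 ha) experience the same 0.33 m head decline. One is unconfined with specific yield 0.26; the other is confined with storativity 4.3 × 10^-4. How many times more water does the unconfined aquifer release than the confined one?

A = 7960 ha = 7.96 × 10^7 m²
Unconfined: ΔV_u = Sy × A × Δh = 0.26 × 7.96 × 10^7 × 0.33 = 6.83 × 10^6 m³
Confined: ΔV_c = S × A × Δh = 4.3 × 10^-4 × 7.96 × 10^7 × 0.33 = 11300 m³
Ratio = ΔV_u / ΔV_c = Sy / S = 0.26 / 4.3 × 10^-4 = 604.7

ΔV_u / ΔV_c ≈ 605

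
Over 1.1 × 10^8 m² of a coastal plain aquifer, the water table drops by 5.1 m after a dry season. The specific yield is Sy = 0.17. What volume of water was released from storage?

ΔV = Sy × A × Δh = 0.17 × 1.1 × 10^8 m² × 5.1 m = 9.537 × 10^7 m³

ΔV ≈ 9.54 × 10^7 m³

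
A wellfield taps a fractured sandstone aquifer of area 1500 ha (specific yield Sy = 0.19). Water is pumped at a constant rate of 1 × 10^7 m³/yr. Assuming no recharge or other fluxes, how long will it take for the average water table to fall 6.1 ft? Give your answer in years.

t ≈ 0.53 years

A = 1500 ha = 1.5 × 10^7 m²
Δh = 6.1 ft = 1.859 m
ΔV = Sy × A × Δh = 0.19 × 1.5 × 10^7 × 1.859 = 5.299 × 10^6 m³
Q = 1 × 10^7 m³/yr = 27400 m³/d
t = ΔV / Q = 5.299 × 10^6 m³ / 27400 m³/d = 193.4 d
t = 193.4 d ≈ 0.5299 years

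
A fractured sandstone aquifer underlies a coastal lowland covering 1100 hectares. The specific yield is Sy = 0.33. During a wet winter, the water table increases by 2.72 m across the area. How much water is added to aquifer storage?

A = 1100 hectares = 1.1 × 10^7 m²
ΔV = Sy × A × Δh = 0.33 × 1.1 × 10^7 m² × 2.72 m = 9.874 × 10^6 m³

ΔV ≈ 9.87 × 10^6 m³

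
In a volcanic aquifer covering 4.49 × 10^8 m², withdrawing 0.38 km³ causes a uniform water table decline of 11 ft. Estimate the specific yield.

Δh = 11 ft = 3.353 m
ΔV = 0.38 km³ = 3.8 × 10^8 m³
Sy = ΔV / (A × Δh) = 3.8 × 10^8 m³ / (4.49 × 10^8 m² × 3.353 m) = 0.2524

Sy ≈ 0.25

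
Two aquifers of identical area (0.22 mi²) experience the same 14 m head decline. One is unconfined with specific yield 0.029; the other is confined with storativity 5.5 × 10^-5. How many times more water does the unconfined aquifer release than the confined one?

ΔV_u / ΔV_c ≈ 527

A = 0.22 mi² = 5.698 × 10^5 m²
Unconfined: ΔV_u = Sy × A × Δh = 0.029 × 5.698 × 10^5 × 14 = 2.313 × 10^5 m³
Confined: ΔV_c = S × A × Δh = 5.5 × 10^-5 × 5.698 × 10^5 × 14 = 438.7 m³
Ratio = ΔV_u / ΔV_c = Sy / S = 0.029 / 5.5 × 10^-5 = 527.3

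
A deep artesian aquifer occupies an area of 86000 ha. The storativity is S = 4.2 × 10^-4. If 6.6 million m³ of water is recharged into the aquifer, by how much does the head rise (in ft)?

A = 86000 ha = 8.6 × 10^8 m²
ΔV = 6.6 million m³ = 6.6 × 10^6 m³
Δh = ΔV / (S × A) = 6.6 × 10^6 m³ / (4.2 × 10^-4 × 8.6 × 10^8 m²) = 18.27 m
Δh = 18.27 m = 59.95 ft

Δh ≈ 59.9 ft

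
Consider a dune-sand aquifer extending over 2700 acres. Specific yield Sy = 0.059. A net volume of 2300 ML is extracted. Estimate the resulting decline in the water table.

Δh ≈ 3.57 m

A = 2700 acres = 1.093 × 10^7 m²
ΔV = 2300 ML = 2.3 × 10^6 m³
Δh = ΔV / (Sy × A) = 2.3 × 10^6 m³ / (0.059 × 1.093 × 10^7 m²) = 3.568 m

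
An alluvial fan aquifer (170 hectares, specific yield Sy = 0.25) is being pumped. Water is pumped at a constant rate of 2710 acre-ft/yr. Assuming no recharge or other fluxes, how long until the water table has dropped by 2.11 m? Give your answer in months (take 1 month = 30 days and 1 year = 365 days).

t ≈ 3.26 months

A = 170 hectares = 1.7 × 10^6 m²
ΔV = Sy × A × Δh = 0.25 × 1.7 × 10^6 × 2.11 = 8.967 × 10^5 m³
Q = 2710 acre-ft/yr = 9158 m³/d
t = ΔV / Q = 8.967 × 10^5 m³ / 9158 m³/d = 97.92 d
t = 97.92 d ≈ 3.264 months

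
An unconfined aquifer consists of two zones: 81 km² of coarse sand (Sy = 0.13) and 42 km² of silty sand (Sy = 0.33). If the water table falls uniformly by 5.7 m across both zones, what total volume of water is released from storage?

A₁ = 81 km² = 8.1 × 10^7 m²; A₂ = 42 km² = 4.2 × 10^7 m²
ΔV₁ = 0.13 × 8.1 × 10^7 × 5.7 = 6.002 × 10^7 m³
ΔV₂ = 0.33 × 4.2 × 10^7 × 5.7 = 7.9 × 10^7 m³
ΔV = ΔV₁ + ΔV₂ = 1.39 × 10^8 m³

ΔV ≈ 1.39 × 10^8 m³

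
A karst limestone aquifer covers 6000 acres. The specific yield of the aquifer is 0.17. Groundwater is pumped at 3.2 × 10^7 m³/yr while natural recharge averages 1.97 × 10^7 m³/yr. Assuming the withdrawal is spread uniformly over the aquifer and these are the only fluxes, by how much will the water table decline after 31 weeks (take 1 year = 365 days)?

A = 6000 acres = 2.428 × 10^7 m²
Net abstraction = 3.2 × 10^7 − 1.97 × 10^7 = 1.23 × 10^7 m³/yr
Q_net = 1.23 × 10^7 m³/yr = 33700 m³/d
t = 31 weeks = 217 d
ΔV = Q × t = 33700 m³/d × 217 d = 7.313 × 10^6 m³
Δh = ΔV / (Sy × A) = 7.313 × 10^6 / (0.17 × 2.428 × 10^7) = 1.772 m

Δh ≈ 1.77 m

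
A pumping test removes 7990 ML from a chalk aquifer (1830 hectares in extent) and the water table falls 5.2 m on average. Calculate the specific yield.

Sy ≈ 0.084

A = 1830 hectares = 1.83 × 10^7 m²
ΔV = 7990 ML = 7.99 × 10^6 m³
Sy = ΔV / (A × Δh) = 7.99 × 10^6 m³ / (1.83 × 10^7 m² × 5.2 m) = 0.08396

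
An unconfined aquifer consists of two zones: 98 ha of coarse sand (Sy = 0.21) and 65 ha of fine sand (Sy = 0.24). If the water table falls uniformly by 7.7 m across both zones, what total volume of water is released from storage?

A₁ = 98 ha = 9.8 × 10^5 m²; A₂ = 65 ha = 6.5 × 10^5 m²
ΔV₁ = 0.21 × 9.8 × 10^5 × 7.7 = 1.585 × 10^6 m³
ΔV₂ = 0.24 × 6.5 × 10^5 × 7.7 = 1.201 × 10^6 m³
ΔV = ΔV₁ + ΔV₂ = 2.786 × 10^6 m³

ΔV ≈ 2.79 × 10^6 m³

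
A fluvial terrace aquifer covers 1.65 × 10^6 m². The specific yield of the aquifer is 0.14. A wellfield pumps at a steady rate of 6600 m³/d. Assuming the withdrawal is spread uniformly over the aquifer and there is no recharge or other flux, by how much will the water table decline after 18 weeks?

Δh ≈ 3.6 m

t = 18 weeks = 126 d
ΔV = Q × t = 6600 m³/d × 126 d = 8.316 × 10^5 m³
Δh = ΔV / (Sy × A) = 8.316 × 10^5 / (0.14 × 1.65 × 10^6) = 3.6 m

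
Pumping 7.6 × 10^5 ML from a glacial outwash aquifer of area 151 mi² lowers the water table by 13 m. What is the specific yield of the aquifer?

Sy ≈ 0.15

A = 151 mi² = 3.911 × 10^8 m²
ΔV = 7.6 × 10^5 ML = 7.6 × 10^8 m³
Sy = ΔV / (A × Δh) = 7.6 × 10^8 m³ / (3.911 × 10^8 m² × 13 m) = 0.1495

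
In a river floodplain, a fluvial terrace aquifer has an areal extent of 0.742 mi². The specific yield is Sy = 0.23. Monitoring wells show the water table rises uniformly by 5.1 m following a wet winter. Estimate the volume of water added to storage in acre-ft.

A = 0.742 mi² = 1.922 × 10^6 m²
ΔV = Sy × A × Δh = 0.23 × 1.922 × 10^6 m² × 5.1 m = 2.254 × 10^6 m³
ΔV = 2.254 × 10^6 m³ = 1828 acre-ft

ΔV ≈ 1830 acre-ft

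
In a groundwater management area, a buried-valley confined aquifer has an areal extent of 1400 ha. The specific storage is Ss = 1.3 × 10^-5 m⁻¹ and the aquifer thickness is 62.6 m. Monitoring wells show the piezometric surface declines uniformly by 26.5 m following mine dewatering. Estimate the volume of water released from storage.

ΔV ≈ 3.02 × 10^5 m³

S = Ss × b = 1.3 × 10^-5 m⁻¹ × 62.6 m = 8.138 × 10^-4
A = 1400 ha = 1.4 × 10^7 m²
ΔV = S × A × Δh = 8.138 × 10^-4 × 1.4 × 10^7 m² × 26.5 m = 3.019 × 10^5 m³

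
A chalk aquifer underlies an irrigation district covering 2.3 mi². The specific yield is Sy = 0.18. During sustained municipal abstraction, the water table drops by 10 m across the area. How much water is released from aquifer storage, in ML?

ΔV ≈ 10700 ML

A = 2.3 mi² = 5.957 × 10^6 m²
ΔV = Sy × A × Δh = 0.18 × 5.957 × 10^6 m² × 10 m = 1.072 × 10^7 m³
ΔV = 1.072 × 10^7 m³ = 10720 ML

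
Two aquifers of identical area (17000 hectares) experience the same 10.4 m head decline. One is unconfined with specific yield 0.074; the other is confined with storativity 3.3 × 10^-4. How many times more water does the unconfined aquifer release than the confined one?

ΔV_u / ΔV_c ≈ 224

A = 17000 hectares = 1.7 × 10^8 m²
Unconfined: ΔV_u = Sy × A × Δh = 0.074 × 1.7 × 10^8 × 10.4 = 1.308 × 10^8 m³
Confined: ΔV_c = S × A × Δh = 3.3 × 10^-4 × 1.7 × 10^8 × 10.4 = 5.834 × 10^5 m³
Ratio = ΔV_u / ΔV_c = Sy / S = 0.074 / 3.3 × 10^-4 = 224.2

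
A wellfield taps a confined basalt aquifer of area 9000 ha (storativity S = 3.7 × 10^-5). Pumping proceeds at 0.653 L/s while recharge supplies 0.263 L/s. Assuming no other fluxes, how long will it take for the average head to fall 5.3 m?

t ≈ 524 days

A = 9000 ha = 9 × 10^7 m²
ΔV = S × A × Δh = 3.7 × 10^-5 × 9 × 10^7 × 5.3 = 17650 m³
Net withdrawal = 0.653 − 0.263 = 0.39 L/s = 33.7 m³/d
t = ΔV / Q = 17650 m³ / 33.7 m³/d = 523.8 d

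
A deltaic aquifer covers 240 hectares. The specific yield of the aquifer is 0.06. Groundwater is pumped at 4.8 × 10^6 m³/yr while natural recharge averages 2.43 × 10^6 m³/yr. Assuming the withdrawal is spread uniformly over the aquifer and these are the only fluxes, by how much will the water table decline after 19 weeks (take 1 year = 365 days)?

Δh ≈ 6 m

A = 240 hectares = 2.4 × 10^6 m²
Net abstraction = 4.8 × 10^6 − 2.43 × 10^6 = 2.37 × 10^6 m³/yr
Q_net = 2.37 × 10^6 m³/yr = 6493 m³/d
t = 19 weeks = 133 d
ΔV = Q × t = 6493 m³/d × 133 d = 8.636 × 10^5 m³
Δh = ΔV / (Sy × A) = 8.636 × 10^5 / (0.06 × 2.4 × 10^6) = 5.997 m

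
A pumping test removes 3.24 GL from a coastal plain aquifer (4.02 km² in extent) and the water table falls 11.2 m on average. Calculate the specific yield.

Sy ≈ 0.072

A = 4.02 km² = 4.02 × 10^6 m²
ΔV = 3.24 GL = 3.24 × 10^6 m³
Sy = ΔV / (A × Δh) = 3.24 × 10^6 m³ / (4.02 × 10^6 m² × 11.2 m) = 0.07196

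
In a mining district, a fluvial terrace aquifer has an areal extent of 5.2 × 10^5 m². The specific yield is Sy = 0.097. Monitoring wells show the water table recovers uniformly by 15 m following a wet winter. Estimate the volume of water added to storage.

ΔV ≈ 7.57 × 10^5 m³

ΔV = Sy × A × Δh = 0.097 × 5.2 × 10^5 m² × 15 m = 7.566 × 10^5 m³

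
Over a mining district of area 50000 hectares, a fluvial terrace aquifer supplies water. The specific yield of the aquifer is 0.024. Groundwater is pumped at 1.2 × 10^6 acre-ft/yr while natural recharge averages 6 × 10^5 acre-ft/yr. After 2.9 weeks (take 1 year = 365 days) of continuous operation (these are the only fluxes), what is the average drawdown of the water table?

A = 50000 hectares = 5 × 10^8 m²
Net abstraction = 1.2 × 10^6 − 6 × 10^5 = 6 × 10^5 acre-ft/yr
Q_net = 6 × 10^5 acre-ft/yr = 2.028 × 10^6 m³/d
t = 2.9 weeks = 20.3 d
ΔV = Q × t = 2.028 × 10^6 m³/d × 20.3 d = 4.116 × 10^7 m³
Δh = ΔV / (Sy × A) = 4.116 × 10^7 / (0.024 × 5 × 10^8) = 3.43 m

Δh ≈ 3.43 m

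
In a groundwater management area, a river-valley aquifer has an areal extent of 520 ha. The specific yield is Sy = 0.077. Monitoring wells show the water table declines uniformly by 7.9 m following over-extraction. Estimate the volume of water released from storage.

ΔV ≈ 3.16 × 10^6 m³

A = 520 ha = 5.2 × 10^6 m²
ΔV = Sy × A × Δh = 0.077 × 5.2 × 10^6 m² × 7.9 m = 3.163 × 10^6 m³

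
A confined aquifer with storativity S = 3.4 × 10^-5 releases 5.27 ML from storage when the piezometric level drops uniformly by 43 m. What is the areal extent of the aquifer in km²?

A ≈ 3.6 km²

ΔV = 5.27 ML = 5270 m³
A = ΔV / (S × Δh) = 5270 / (3.4 × 10^-5 × 43) = 3.605 × 10^6 m²
A = 3.605 × 10^6 m² = 3.605 km²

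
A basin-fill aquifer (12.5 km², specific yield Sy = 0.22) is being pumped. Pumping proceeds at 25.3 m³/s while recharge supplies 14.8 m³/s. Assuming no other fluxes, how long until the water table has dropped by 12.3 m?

A = 12.5 km² = 1.25 × 10^7 m²
ΔV = Sy × A × Δh = 0.22 × 1.25 × 10^7 × 12.3 = 3.382 × 10^7 m³
Net withdrawal = 25.3 − 14.8 = 10.5 m³/s = 9.072 × 10^5 m³/d
t = ΔV / Q = 3.382 × 10^7 m³ / 9.072 × 10^5 m³/d = 37.29 d

t ≈ 37.3 days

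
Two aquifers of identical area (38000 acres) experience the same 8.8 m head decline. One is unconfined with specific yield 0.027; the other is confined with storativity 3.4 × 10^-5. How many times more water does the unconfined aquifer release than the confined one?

ΔV_u / ΔV_c ≈ 794

A = 38000 acres = 1.538 × 10^8 m²
Unconfined: ΔV_u = Sy × A × Δh = 0.027 × 1.538 × 10^8 × 8.8 = 3.654 × 10^7 m³
Confined: ΔV_c = S × A × Δh = 3.4 × 10^-5 × 1.538 × 10^8 × 8.8 = 46010 m³
Ratio = ΔV_u / ΔV_c = Sy / S = 0.027 / 3.4 × 10^-5 = 794.1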